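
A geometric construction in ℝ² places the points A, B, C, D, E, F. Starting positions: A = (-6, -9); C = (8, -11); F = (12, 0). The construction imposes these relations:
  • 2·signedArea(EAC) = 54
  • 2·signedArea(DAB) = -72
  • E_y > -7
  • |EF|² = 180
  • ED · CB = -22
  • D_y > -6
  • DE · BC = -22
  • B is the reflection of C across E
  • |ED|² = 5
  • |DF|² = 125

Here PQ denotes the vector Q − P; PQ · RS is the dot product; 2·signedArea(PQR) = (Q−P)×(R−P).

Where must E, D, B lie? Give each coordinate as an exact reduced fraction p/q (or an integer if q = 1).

B = (-8, -1)
D = (2, -5)
E = (0, -6)

1. E_x = 0  [line 2·x + 14·y + 84 = 0 ∩ |EF|² = 180]
2. E_y = -6  [line 2·x + 14·y + 84 = 0 ∩ |EF|² = 180]
   → E = (0, -6)
3. B_x = -8  [B is the reflection of C across E]
4. B_y = -1  [B is the reflection of C across E]
   → B = (-8, -1)
5. D_x = 2  [DE · BC = -22 ∩ 2·signedArea(DAB) = -72]
6. D_y = -5  [DE · BC = -22 ∩ 2·signedArea(DAB) = -72]
   → D = (2, -5)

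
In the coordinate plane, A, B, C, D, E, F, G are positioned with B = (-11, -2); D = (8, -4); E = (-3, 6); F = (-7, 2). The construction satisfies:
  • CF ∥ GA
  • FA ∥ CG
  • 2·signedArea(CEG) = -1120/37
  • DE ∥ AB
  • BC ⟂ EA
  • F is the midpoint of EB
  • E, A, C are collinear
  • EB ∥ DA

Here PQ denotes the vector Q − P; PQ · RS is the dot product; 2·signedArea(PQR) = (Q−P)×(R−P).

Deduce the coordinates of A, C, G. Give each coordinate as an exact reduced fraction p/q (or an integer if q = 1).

1. A_x = 0  [DE ∥ AB ∩ EB ∥ DA]
2. A_y = -12  [DE ∥ AB ∩ EB ∥ DA]
   → A = (0, -12)
3. C_x = -71/37  [E, A, C are collinear ∩ BC ⟂ EA]
4. C_y = -18/37  [E, A, C are collinear ∩ BC ⟂ EA]
   → C = (-71/37, -18/37)
5. G_x = 188/37  [CF ∥ GA ∩ FA ∥ CG]
6. G_y = -536/37  [CF ∥ GA ∩ FA ∥ CG]
   → G = (188/37, -536/37)

A = (0, -12)
C = (-71/37, -18/37)
G = (188/37, -536/37)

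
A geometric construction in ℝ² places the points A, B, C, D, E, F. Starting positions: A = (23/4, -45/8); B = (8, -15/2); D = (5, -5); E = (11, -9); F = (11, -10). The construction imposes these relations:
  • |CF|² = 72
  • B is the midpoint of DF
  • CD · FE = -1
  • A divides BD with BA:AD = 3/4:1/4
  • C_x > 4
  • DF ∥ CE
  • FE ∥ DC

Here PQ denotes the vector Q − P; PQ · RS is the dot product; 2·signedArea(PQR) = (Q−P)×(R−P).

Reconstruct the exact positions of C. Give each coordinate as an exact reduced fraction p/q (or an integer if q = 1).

1. C_x = 5  [DF ∥ CE ∩ FE ∥ DC]
2. C_y = -4  [DF ∥ CE ∩ FE ∥ DC]
   → C = (5, -4)

C = (5, -4)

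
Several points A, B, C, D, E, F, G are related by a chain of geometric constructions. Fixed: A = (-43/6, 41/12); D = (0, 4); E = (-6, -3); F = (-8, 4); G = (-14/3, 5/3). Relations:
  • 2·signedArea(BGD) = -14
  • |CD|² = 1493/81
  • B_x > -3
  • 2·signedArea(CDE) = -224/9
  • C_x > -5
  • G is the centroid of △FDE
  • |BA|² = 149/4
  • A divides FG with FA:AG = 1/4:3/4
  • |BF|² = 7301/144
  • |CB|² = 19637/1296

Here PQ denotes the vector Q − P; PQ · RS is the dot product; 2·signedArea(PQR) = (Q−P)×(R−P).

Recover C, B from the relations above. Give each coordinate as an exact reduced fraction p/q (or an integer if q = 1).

B = (-13/6, -1/12)
C = (-38/9, 29/9)

1. B_x = -13/6  [line -7/3·x + 14/3·y + -14/3 = 0 ∩ |BF|² = 7301/144]
2. B_y = -1/12  [line -7/3·x + 14/3·y + -14/3 = 0 ∩ |BF|² = 7301/144]
   → B = (-13/6, -1/12)
3. C_x = -38/9  [line 7·x + -6·y + 440/9 = 0 ∩ |CB|² = 19637/1296]
4. C_y = 29/9  [line 7·x + -6·y + 440/9 = 0 ∩ |CB|² = 19637/1296]
   → C = (-38/9, 29/9)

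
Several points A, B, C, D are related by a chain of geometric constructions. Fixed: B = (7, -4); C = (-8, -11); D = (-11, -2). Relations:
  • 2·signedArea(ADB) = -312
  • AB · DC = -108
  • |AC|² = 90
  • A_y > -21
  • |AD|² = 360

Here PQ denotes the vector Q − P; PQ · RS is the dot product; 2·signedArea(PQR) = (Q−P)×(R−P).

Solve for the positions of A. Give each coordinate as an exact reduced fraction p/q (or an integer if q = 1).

1. A_x = -5  [2·signedArea(ADB) = -312 ∩ AB · DC = -108]
2. A_y = -20  [2·signedArea(ADB) = -312 ∩ AB · DC = -108]
   → A = (-5, -20)

A = (-5, -20)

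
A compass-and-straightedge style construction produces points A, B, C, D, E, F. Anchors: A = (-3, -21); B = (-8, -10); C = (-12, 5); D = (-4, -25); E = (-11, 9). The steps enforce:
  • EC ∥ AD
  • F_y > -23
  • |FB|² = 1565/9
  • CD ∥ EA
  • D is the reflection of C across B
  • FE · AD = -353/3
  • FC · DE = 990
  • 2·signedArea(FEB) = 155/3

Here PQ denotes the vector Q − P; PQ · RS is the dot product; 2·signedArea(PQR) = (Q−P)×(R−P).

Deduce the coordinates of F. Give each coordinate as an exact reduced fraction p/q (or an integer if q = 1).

1. F_x = -10/3  [FC · DE = 990 ∩ 2·signedArea(FEB) = 155/3]
2. F_y = -67/3  [FC · DE = 990 ∩ 2·signedArea(FEB) = 155/3]
   → F = (-10/3, -67/3)

F = (-10/3, -67/3)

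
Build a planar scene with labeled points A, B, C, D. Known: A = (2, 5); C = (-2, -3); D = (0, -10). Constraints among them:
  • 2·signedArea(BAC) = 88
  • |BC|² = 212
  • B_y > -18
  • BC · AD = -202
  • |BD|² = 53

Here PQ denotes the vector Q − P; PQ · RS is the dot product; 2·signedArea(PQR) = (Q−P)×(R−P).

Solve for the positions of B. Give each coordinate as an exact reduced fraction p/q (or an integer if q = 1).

1. B_x = 2  [2·signedArea(BAC) = 88 ∩ BC · AD = -202]
2. B_y = -17  [2·signedArea(BAC) = 88 ∩ BC · AD = -202]
   → B = (2, -17)

B = (2, -17)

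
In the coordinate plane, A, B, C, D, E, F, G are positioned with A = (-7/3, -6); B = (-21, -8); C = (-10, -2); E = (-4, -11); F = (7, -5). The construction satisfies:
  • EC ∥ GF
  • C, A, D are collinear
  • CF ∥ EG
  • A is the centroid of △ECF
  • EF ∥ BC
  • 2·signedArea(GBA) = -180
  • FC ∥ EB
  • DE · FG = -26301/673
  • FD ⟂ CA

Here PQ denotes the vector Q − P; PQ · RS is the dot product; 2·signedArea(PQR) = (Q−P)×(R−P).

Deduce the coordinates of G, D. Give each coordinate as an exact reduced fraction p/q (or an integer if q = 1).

D = (3091/673, -6470/673)
G = (13, -14)

1. G_x = 13  [EC ∥ GF ∩ CF ∥ EG]
2. G_y = -14  [EC ∥ GF ∩ CF ∥ EG]
   → G = (13, -14)
3. D_x = 3091/673  [C, A, D are collinear ∩ FD ⟂ CA]
4. D_y = -6470/673  [C, A, D are collinear ∩ FD ⟂ CA]
   → D = (3091/673, -6470/673)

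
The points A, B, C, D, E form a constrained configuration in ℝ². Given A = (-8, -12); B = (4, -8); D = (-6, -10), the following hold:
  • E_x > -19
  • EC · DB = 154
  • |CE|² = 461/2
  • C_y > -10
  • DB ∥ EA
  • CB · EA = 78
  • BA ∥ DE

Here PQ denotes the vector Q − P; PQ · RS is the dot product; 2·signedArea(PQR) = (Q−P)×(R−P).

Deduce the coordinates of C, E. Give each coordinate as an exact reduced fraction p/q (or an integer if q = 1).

C = (-7/2, -19/2)
E = (-18, -14)

1. E_x = -18  [DB ∥ EA ∩ BA ∥ DE]
2. E_y = -14  [DB ∥ EA ∩ BA ∥ DE]
   → E = (-18, -14)
3. C_x = -7/2  [line -10·x + -2·y + -54 = 0 ∩ |CE|² = 461/2]
4. C_y = -19/2  [line -10·x + -2·y + -54 = 0 ∩ |CE|² = 461/2]
   → C = (-7/2, -19/2)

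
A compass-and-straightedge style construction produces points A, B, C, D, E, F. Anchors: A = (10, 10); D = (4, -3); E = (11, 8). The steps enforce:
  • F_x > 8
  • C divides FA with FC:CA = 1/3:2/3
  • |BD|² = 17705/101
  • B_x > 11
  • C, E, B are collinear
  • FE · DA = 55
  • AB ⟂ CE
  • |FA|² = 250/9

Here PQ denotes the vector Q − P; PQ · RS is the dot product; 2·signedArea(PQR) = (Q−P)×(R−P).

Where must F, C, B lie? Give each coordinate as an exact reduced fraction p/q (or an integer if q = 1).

B = (1130/101, 820/101)
C = (80/9, 20/3)
F = (25/3, 5)

1. F_x = 25/3  [line -6·x + -13·y + 115 = 0 ∩ |FA|² = 250/9]
2. F_y = 5  [line -6·x + -13·y + 115 = 0 ∩ |FA|² = 250/9]
   → F = (25/3, 5)
3. C_x = 80/9  [C divides FA with FC:CA = 1/3:2/3]
4. C_y = 20/3  [C divides FA with FC:CA = 1/3:2/3]
   → C = (80/9, 20/3)
5. B_x = 1130/101  [C, E, B are collinear ∩ AB ⟂ CE]
6. B_y = 820/101  [C, E, B are collinear ∩ AB ⟂ CE]
   → B = (1130/101, 820/101)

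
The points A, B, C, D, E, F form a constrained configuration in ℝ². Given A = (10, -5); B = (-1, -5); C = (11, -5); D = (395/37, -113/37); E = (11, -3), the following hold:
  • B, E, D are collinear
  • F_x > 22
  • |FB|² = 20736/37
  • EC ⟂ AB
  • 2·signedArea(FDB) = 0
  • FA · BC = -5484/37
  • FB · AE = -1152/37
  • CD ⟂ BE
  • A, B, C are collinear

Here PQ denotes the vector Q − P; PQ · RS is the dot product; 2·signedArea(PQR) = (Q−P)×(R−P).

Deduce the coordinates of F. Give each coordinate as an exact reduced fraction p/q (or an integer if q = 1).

1. F_x = 827/37  [2·signedArea(FDB) = 0 ∩ FB · AE = -1152/37]
2. F_y = -41/37  [2·signedArea(FDB) = 0 ∩ FB · AE = -1152/37]
   → F = (827/37, -41/37)

F = (827/37, -41/37)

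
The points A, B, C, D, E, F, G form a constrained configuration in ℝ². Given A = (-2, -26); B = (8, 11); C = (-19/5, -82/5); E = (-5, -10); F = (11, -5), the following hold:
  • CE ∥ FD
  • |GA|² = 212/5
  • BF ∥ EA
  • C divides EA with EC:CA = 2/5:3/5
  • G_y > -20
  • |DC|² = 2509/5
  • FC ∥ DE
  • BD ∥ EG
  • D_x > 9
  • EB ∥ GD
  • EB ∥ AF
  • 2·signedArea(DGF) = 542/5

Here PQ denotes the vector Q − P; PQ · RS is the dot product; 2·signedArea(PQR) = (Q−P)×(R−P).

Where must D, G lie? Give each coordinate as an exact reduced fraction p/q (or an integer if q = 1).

D = (49/5, 7/5)
G = (-16/5, -98/5)

1. D_x = 49/5  [FC ∥ DE ∩ CE ∥ FD]
2. D_y = 7/5  [FC ∥ DE ∩ CE ∥ FD]
   → D = (49/5, 7/5)
3. G_x = -16/5  [EB ∥ GD ∩ BD ∥ EG]
4. G_y = -98/5  [EB ∥ GD ∩ BD ∥ EG]
   → G = (-16/5, -98/5)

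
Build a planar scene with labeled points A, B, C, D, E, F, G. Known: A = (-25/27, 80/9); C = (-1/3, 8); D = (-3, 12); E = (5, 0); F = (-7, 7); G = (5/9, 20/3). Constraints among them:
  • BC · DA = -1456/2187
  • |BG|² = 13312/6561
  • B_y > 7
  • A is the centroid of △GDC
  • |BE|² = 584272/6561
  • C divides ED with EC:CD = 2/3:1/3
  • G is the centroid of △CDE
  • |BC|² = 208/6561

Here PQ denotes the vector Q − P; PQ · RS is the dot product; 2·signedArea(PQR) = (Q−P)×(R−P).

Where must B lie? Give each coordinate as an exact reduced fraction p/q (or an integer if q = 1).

1. B_x = -19/81  [line -56/27·x + 28/9·y + -54488/2187 = 0 ∩ |BG|² = 13312/6561]
2. B_y = 212/27  [line -56/27·x + 28/9·y + -54488/2187 = 0 ∩ |BG|² = 13312/6561]
   → B = (-19/81, 212/27)

B = (-19/81, 212/27)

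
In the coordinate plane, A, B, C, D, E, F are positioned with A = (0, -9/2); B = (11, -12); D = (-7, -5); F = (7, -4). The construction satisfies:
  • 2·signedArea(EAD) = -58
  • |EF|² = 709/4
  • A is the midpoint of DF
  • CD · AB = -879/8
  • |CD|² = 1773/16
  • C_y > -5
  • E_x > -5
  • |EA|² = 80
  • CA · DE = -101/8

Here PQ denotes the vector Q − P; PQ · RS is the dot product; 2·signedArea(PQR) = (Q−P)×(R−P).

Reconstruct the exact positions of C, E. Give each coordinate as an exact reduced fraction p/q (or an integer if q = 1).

C = (7/2, -17/4)
E = (-4, 7/2)

1. C_x = 7/2  [line -11·x + 15/2·y + 563/8 = 0 ∩ |CD|² = 1773/16]
2. C_y = -17/4  [line -11·x + 15/2·y + 563/8 = 0 ∩ |CD|² = 1773/16]
   → C = (7/2, -17/4)
3. E_x = -4  [2·signedArea(EAD) = -58 ∩ CA · DE = -101/8]
4. E_y = 7/2  [2·signedArea(EAD) = -58 ∩ CA · DE = -101/8]
   → E = (-4, 7/2)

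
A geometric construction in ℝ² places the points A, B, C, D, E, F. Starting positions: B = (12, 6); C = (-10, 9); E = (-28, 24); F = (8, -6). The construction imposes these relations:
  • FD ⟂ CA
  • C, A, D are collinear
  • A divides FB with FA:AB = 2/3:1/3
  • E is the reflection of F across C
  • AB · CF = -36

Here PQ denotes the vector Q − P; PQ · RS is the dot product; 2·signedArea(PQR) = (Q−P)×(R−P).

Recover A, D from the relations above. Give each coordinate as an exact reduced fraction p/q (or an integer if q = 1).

1. A_x = 32/3  [A divides FB with FA:AB = 2/3:1/3]
2. A_y = 2  [A divides FB with FA:AB = 2/3:1/3]
   → A = (32/3, 2)
3. D_x = 45872/4285  [C, A, D are collinear ∩ FD ⟂ CA]
4. D_y = 8514/4285  [C, A, D are collinear ∩ FD ⟂ CA]
   → D = (45872/4285, 8514/4285)

A = (32/3, 2)
D = (45872/4285, 8514/4285)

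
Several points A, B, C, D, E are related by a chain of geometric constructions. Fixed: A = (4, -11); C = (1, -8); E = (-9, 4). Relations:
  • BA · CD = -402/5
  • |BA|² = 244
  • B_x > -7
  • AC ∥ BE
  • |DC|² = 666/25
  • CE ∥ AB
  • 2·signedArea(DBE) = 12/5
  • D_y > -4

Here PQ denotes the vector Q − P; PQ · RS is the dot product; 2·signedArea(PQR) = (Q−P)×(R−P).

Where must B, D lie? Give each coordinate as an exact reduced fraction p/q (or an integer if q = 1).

B = (-6, 1)
D = (-2, -19/5)

1. B_x = -6  [AC ∥ BE ∩ CE ∥ AB]
2. B_y = 1  [AC ∥ BE ∩ CE ∥ AB]
   → B = (-6, 1)
3. D_x = -2  [2·signedArea(DBE) = 12/5 ∩ BA · CD = -402/5]
4. D_y = -19/5  [2·signedArea(DBE) = 12/5 ∩ BA · CD = -402/5]
   → D = (-2, -19/5)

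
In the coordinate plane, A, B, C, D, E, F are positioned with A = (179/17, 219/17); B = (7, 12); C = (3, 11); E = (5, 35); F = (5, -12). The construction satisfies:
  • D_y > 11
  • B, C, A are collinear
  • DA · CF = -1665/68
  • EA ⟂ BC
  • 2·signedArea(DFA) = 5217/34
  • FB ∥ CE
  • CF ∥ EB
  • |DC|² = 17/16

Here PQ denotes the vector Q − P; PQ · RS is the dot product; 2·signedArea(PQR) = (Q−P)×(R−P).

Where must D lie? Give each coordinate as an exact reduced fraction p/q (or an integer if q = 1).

1. D_x = 4  [2·signedArea(DFA) = 5217/34 ∩ DA · CF = -1665/68]
2. D_y = 45/4  [2·signedArea(DFA) = 5217/34 ∩ DA · CF = -1665/68]
   → D = (4, 45/4)

D = (4, 45/4)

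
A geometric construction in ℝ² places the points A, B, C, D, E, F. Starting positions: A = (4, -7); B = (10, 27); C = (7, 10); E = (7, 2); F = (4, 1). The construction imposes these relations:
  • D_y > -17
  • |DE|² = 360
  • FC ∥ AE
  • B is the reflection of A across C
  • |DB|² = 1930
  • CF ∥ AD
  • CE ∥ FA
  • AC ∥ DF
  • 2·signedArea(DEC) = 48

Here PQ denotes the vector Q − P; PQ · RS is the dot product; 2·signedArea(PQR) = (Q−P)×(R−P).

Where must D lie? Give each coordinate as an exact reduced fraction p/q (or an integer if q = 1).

1. D_x = 1  [AC ∥ DF ∩ CF ∥ AD]
2. D_y = -16  [AC ∥ DF ∩ CF ∥ AD]
   → D = (1, -16)

D = (1, -16)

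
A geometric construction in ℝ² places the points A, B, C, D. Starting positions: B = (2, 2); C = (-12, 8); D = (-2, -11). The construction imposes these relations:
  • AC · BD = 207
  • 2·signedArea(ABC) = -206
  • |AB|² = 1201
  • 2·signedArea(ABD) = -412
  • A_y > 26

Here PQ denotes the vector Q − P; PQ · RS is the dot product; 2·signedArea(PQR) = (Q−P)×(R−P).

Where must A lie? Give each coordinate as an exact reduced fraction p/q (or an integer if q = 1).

1. A_x = -22  [2·signedArea(ABC) = -206 ∩ AC · BD = 207]
2. A_y = 27  [2·signedArea(ABC) = -206 ∩ AC · BD = 207]
   → A = (-22, 27)

A = (-22, 27)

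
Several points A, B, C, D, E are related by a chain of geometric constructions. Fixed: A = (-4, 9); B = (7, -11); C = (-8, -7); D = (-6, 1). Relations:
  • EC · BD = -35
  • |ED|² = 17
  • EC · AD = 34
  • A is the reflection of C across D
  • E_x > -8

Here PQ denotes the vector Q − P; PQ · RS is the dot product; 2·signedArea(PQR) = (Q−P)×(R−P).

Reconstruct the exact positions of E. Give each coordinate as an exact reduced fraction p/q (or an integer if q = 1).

1. E_x = -7  [EC · AD = 34 ∩ EC · BD = -35]
2. E_y = -3  [EC · AD = 34 ∩ EC · BD = -35]
   → E = (-7, -3)

E = (-7, -3)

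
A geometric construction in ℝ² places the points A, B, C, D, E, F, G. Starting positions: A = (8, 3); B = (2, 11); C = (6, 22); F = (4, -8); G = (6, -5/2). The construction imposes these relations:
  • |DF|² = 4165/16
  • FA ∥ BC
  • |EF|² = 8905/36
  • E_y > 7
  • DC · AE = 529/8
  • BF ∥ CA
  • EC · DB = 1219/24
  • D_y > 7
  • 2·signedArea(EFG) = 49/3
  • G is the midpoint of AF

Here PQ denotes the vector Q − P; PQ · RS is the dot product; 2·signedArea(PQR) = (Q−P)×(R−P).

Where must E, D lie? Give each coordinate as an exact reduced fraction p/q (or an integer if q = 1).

D = (15/2, 31/4)
E = (20/3, 15/2)

1. E_x = 20/3  [line -11/2·x + 2·y + 65/3 = 0 ∩ |EF|² = 8905/36]
2. E_y = 15/2  [line -11/2·x + 2·y + 65/3 = 0 ∩ |EF|² = 8905/36]
   → E = (20/3, 15/2)
3. D_x = 15/2  [DC · AE = 529/8 ∩ EC · DB = 1219/24]
4. D_y = 31/4  [DC · AE = 529/8 ∩ EC · DB = 1219/24]
   → D = (15/2, 31/4)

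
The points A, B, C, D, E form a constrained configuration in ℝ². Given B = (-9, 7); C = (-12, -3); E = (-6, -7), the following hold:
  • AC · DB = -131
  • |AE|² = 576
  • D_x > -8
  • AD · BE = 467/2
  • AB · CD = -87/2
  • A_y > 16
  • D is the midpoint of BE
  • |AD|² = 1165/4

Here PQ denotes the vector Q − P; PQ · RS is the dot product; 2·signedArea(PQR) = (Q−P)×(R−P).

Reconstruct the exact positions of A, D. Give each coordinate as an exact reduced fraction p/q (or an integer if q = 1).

A = (-6, 17)
D = (-15/2, 0)

1. D_x = -15/2  [D is the midpoint of BE]
2. D_y = 0  [D is the midpoint of BE]
   → D = (-15/2, 0)
3. A_x = -6  [AB · CD = -87/2 ∩ AD · BE = 467/2]
4. A_y = 17  [AB · CD = -87/2 ∩ AD · BE = 467/2]
   → A = (-6, 17)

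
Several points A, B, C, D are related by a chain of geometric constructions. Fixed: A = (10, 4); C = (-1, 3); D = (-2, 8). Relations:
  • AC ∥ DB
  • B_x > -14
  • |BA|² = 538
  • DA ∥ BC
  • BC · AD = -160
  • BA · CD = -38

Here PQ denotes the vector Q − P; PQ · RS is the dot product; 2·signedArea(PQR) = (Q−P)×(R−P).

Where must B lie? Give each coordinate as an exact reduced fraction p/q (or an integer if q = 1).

B = (-13, 7)

1. B_x = -13  [DA ∥ BC ∩ AC ∥ DB]
2. B_y = 7  [DA ∥ BC ∩ AC ∥ DB]
   → B = (-13, 7)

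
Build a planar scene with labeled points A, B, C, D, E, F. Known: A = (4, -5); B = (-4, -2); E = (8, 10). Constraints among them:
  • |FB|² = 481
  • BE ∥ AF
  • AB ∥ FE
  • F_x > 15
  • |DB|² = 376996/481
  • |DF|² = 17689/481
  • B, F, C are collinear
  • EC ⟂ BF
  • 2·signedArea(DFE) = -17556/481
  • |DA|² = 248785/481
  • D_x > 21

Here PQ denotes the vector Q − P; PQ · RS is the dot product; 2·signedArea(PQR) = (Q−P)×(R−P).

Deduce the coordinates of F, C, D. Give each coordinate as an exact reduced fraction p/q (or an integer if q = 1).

1. F_x = 16  [AB ∥ FE ∩ BE ∥ AF]
2. F_y = 7  [AB ∥ FE ∩ BE ∥ AF]
   → F = (16, 7)
3. C_x = 5036/481  [B, F, C are collinear ∩ EC ⟂ BF]
4. C_y = 2170/481  [B, F, C are collinear ∩ EC ⟂ BF]
   → C = (5036/481, 2170/481)
5. D_x = 10356/481  [line -3·x + -8·y + 67580/481 = 0 ∩ |DA|² = 248785/481]
6. D_y = 4564/481  [line -3·x + -8·y + 67580/481 = 0 ∩ |DA|² = 248785/481]
   → D = (10356/481, 4564/481)

C = (5036/481, 2170/481)
D = (10356/481, 4564/481)
F = (16, 7)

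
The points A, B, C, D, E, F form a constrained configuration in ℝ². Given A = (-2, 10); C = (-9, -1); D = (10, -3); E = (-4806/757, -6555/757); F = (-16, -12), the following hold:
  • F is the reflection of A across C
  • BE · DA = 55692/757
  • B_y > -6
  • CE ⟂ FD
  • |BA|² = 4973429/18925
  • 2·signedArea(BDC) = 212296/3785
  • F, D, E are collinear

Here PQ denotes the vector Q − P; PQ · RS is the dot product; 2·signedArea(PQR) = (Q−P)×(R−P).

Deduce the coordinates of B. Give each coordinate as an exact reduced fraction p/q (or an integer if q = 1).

B = (13098/3785, -19923/3785)

1. B_x = 13098/3785  [BE · DA = 55692/757 ∩ 2·signedArea(BDC) = 212296/3785]
2. B_y = -19923/3785  [BE · DA = 55692/757 ∩ 2·signedArea(BDC) = 212296/3785]
   → B = (13098/3785, -19923/3785)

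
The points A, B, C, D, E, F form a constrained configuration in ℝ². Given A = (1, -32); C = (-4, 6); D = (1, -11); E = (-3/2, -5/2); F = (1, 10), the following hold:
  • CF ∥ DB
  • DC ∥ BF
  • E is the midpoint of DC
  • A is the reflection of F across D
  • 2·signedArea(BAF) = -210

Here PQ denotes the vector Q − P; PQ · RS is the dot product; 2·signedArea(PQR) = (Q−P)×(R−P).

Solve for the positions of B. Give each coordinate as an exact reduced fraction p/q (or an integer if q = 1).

1. B_x = 6  [DC ∥ BF ∩ CF ∥ DB]
2. B_y = -7  [DC ∥ BF ∩ CF ∥ DB]
   → B = (6, -7)

B = (6, -7)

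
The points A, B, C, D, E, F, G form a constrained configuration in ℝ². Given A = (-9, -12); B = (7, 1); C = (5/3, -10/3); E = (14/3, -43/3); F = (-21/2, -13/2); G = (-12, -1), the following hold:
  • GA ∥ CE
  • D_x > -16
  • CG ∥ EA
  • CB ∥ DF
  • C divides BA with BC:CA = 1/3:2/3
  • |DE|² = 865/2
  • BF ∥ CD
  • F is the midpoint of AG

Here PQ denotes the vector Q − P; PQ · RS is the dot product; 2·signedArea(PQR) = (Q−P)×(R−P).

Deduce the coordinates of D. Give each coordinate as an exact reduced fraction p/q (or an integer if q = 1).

D = (-95/6, -65/6)

1. D_x = -95/6  [CB ∥ DF ∩ BF ∥ CD]
2. D_y = -65/6  [CB ∥ DF ∩ BF ∥ CD]
   → D = (-95/6, -65/6)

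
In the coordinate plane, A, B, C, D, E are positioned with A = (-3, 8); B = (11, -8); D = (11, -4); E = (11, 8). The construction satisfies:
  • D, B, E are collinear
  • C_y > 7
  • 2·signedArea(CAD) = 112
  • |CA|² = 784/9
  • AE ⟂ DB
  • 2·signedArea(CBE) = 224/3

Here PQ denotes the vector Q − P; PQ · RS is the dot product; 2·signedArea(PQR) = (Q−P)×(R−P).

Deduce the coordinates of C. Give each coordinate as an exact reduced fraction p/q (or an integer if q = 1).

C = (19/3, 8)

1. C_x = 19/3  [2·signedArea(CBE) = 224/3 ∩ 2·signedArea(CAD) = 112]
2. C_y = 8  [2·signedArea(CBE) = 224/3 ∩ 2·signedArea(CAD) = 112]
   → C = (19/3, 8)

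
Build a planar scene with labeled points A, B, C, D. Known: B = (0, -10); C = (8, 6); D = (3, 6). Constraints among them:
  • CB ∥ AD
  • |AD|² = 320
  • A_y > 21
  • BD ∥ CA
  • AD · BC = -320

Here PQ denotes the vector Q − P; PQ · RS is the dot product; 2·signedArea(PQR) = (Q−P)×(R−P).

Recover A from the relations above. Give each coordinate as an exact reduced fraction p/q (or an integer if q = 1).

A = (11, 22)

1. A_x = 11  [CB ∥ AD ∩ BD ∥ CA]
2. A_y = 22  [CB ∥ AD ∩ BD ∥ CA]
   → A = (11, 22)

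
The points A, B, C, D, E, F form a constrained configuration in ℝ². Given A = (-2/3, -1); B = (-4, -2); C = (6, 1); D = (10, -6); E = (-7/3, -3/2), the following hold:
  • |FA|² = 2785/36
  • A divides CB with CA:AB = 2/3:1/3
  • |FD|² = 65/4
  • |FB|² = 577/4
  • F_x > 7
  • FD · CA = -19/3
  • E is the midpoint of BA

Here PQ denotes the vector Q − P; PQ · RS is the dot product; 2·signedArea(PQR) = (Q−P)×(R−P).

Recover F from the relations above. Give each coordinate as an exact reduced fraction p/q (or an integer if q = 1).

1. F_x = 8  [line 20/3·x + 2·y + -145/3 = 0 ∩ |FA|² = 2785/36]
2. F_y = -5/2  [line 20/3·x + 2·y + -145/3 = 0 ∩ |FA|² = 2785/36]
   → F = (8, -5/2)

F = (8, -5/2)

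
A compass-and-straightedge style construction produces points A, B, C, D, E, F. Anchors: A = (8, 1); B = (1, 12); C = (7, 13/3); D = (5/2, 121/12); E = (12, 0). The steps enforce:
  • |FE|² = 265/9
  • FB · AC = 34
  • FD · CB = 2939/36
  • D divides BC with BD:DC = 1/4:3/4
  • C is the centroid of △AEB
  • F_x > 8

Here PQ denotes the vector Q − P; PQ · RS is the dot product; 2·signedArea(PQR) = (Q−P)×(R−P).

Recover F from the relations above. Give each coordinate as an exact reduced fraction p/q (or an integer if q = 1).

1. F_x = 25/3  [FB · AC = 34 ∩ FD · CB = 2939/36]
2. F_y = 4  [FB · AC = 34 ∩ FD · CB = 2939/36]
   → F = (25/3, 4)

F = (25/3, 4)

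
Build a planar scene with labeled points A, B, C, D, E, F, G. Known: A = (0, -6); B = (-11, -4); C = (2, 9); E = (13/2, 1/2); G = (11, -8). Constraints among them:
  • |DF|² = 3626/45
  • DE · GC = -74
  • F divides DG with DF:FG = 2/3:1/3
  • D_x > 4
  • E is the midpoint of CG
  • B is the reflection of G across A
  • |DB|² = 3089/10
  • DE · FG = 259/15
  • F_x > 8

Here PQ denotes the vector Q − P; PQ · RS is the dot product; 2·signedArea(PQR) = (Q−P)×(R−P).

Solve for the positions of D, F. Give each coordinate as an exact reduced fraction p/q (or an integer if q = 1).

D = (47/10, 39/10)
F = (89/10, -121/30)

1. D_x = 47/10  [line 9·x + -17·y + 24 = 0 ∩ |DB|² = 3089/10]
2. D_y = 39/10  [line 9·x + -17·y + 24 = 0 ∩ |DB|² = 3089/10]
   → D = (47/10, 39/10)
3. F_x = 89/10  [DE · FG = 259/15 ∩ F divides DG with DF:FG = 2/3:1/3]
4. F_y = -121/30  [DE · FG = 259/15 ∩ F divides DG with DF:FG = 2/3:1/3]
   → F = (89/10, -121/30)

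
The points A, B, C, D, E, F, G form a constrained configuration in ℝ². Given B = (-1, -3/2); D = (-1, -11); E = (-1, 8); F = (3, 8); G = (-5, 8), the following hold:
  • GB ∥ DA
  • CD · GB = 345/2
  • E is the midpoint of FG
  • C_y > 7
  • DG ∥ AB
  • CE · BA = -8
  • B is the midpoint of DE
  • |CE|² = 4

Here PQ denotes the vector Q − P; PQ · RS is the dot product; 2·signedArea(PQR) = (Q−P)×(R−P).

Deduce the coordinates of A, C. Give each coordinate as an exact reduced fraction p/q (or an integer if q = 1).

1. A_x = 3  [DG ∥ AB ∩ GB ∥ DA]
2. A_y = -41/2  [DG ∥ AB ∩ GB ∥ DA]
   → A = (3, -41/2)
3. C_x = 1  [CD · GB = 345/2 ∩ CE · BA = -8]
4. C_y = 8  [CD · GB = 345/2 ∩ CE · BA = -8]
   → C = (1, 8)

A = (3, -41/2)
C = (1, 8)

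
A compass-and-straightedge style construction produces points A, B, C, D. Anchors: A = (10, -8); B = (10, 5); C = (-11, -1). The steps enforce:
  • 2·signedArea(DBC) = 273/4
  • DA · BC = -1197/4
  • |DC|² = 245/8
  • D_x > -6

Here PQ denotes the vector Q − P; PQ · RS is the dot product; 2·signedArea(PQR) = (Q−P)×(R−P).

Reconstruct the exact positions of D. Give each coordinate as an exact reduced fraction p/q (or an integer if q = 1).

D = (-23/4, -11/4)

1. D_x = -23/4  [2·signedArea(DBC) = 273/4 ∩ DA · BC = -1197/4]
2. D_y = -11/4  [2·signedArea(DBC) = 273/4 ∩ DA · BC = -1197/4]
   → D = (-23/4, -11/4)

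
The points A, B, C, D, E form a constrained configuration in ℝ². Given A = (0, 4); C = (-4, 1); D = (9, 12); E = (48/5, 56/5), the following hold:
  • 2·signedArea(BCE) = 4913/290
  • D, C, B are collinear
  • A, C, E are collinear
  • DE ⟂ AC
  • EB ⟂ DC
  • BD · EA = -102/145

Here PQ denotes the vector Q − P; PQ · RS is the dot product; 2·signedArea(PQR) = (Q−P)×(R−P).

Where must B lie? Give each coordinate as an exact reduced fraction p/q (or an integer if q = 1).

B = (2597/290, 3469/290)

1. B_x = 2597/290  [D, C, B are collinear ∩ EB ⟂ DC]
2. B_y = 3469/290  [D, C, B are collinear ∩ EB ⟂ DC]
   → B = (2597/290, 3469/290)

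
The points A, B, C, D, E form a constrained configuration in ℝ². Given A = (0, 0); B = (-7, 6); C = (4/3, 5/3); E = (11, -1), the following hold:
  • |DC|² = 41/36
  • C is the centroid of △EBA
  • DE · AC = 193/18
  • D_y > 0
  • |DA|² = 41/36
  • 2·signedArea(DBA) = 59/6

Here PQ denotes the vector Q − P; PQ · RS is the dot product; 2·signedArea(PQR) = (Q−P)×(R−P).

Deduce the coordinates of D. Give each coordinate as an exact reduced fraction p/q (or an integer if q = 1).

D = (2/3, 5/6)

1. D_x = 2/3  [DE · AC = 193/18 ∩ 2·signedArea(DBA) = 59/6]
2. D_y = 5/6  [DE · AC = 193/18 ∩ 2·signedArea(DBA) = 59/6]
   → D = (2/3, 5/6)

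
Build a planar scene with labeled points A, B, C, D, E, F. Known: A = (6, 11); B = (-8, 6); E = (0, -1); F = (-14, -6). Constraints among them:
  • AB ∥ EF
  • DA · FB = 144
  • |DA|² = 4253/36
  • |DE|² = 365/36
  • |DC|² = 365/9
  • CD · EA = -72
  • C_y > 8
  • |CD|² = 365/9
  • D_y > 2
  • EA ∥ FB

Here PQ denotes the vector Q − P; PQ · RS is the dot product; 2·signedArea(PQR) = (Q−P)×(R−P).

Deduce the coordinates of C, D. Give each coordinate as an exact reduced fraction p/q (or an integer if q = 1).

1. D_x = -1/3  [line -6·x + -12·y + 24 = 0 ∩ |DE|² = 365/36]
2. D_y = 13/6  [line -6·x + -12·y + 24 = 0 ∩ |DE|² = 365/36]
   → D = (-1/3, 13/6)
3. C_x = -1  [line -6·x + -12·y + 96 = 0 ∩ |CD|² = 365/9]
4. C_y = 17/2  [line -6·x + -12·y + 96 = 0 ∩ |CD|² = 365/9]
   → C = (-1, 17/2)

C = (-1, 17/2)
D = (-1/3, 13/6)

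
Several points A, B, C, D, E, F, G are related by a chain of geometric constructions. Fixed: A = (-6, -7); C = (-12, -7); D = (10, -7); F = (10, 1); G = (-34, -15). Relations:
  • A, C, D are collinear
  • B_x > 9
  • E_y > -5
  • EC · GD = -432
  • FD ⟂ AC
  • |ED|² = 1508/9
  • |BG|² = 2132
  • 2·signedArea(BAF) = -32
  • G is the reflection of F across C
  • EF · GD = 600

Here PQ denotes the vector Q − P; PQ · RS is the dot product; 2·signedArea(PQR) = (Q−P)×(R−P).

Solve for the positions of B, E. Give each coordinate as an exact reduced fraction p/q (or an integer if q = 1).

B = (10, -1)
E = (-8/3, -13/3)

1. B_x = 10  [line -8·x + 16·y + 96 = 0 ∩ |BG|² = 2132]
2. B_y = -1  [line -8·x + 16·y + 96 = 0 ∩ |BG|² = 2132]
   → B = (10, -1)
3. E_x = -8/3  [line -44·x + -8·y + -152 = 0 ∩ |ED|² = 1508/9]
4. E_y = -13/3  [line -44·x + -8·y + -152 = 0 ∩ |ED|² = 1508/9]
   → E = (-8/3, -13/3)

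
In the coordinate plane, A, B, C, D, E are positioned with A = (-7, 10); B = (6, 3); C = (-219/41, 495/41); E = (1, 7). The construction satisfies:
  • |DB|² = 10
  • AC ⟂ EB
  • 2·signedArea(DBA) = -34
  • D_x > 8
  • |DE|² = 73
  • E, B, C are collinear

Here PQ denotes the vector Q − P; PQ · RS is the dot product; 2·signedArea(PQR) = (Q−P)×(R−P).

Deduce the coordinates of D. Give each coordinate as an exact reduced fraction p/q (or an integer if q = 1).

1. D_x = 9  [line -7·x + -13·y + 115 = 0 ∩ |DE|² = 73]
2. D_y = 4  [line -7·x + -13·y + 115 = 0 ∩ |DE|² = 73]
   → D = (9, 4)

D = (9, 4)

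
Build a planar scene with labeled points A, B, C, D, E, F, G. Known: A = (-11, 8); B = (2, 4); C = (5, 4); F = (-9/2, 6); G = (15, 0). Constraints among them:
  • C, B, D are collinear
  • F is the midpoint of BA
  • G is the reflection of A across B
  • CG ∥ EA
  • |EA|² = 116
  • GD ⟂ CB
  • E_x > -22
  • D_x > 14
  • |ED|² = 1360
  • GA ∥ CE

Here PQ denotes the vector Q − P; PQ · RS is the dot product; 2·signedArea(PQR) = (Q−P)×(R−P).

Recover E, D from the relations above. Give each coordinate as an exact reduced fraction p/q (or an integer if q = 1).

D = (15, 4)
E = (-21, 12)

1. E_x = -21  [CG ∥ EA ∩ GA ∥ CE]
2. E_y = 12  [CG ∥ EA ∩ GA ∥ CE]
   → E = (-21, 12)
3. D_x = 15  [C, B, D are collinear ∩ GD ⟂ CB]
4. D_y = 4  [C, B, D are collinear ∩ GD ⟂ CB]
   → D = (15, 4)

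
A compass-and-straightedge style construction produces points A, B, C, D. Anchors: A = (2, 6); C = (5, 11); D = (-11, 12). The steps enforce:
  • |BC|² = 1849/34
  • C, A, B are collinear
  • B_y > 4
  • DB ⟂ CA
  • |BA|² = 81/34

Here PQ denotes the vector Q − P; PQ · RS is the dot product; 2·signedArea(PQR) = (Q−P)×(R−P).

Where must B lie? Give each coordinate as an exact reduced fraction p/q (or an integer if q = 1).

1. B_x = 41/34  [C, A, B are collinear ∩ DB ⟂ CA]
2. B_y = 159/34  [C, A, B are collinear ∩ DB ⟂ CA]
   → B = (41/34, 159/34)

B = (41/34, 159/34)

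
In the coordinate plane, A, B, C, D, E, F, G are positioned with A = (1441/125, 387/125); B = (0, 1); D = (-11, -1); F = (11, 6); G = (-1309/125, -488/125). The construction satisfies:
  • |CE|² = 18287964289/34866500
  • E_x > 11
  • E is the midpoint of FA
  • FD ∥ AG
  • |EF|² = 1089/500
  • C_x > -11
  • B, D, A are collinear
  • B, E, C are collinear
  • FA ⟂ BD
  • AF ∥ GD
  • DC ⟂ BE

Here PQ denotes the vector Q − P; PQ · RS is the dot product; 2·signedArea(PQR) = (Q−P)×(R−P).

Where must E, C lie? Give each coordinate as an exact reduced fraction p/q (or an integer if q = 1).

C = (-737792/69733, -162661/69733)
E = (1408/125, 1137/250)

1. E_x = 1408/125  [E is the midpoint of FA]
2. E_y = 1137/250  [E is the midpoint of FA]
   → E = (1408/125, 1137/250)
3. C_x = -737792/69733  [B, E, C are collinear ∩ DC ⟂ BE]
4. C_y = -162661/69733  [B, E, C are collinear ∩ DC ⟂ BE]
   → C = (-737792/69733, -162661/69733)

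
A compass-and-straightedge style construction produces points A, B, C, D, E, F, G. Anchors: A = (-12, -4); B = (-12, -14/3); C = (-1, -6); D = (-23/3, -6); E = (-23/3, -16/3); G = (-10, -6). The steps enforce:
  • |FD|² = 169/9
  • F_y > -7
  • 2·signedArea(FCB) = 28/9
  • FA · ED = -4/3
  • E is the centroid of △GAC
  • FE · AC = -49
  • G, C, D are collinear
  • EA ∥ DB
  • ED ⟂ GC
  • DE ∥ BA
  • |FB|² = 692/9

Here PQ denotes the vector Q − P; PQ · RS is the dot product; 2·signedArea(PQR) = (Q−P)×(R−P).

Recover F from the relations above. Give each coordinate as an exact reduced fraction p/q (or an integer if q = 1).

1. F_x = -10/3  [FA · ED = -4/3 ∩ 2·signedArea(FCB) = 28/9]
2. F_y = -6  [FA · ED = -4/3 ∩ 2·signedArea(FCB) = 28/9]
   → F = (-10/3, -6)

F = (-10/3, -6)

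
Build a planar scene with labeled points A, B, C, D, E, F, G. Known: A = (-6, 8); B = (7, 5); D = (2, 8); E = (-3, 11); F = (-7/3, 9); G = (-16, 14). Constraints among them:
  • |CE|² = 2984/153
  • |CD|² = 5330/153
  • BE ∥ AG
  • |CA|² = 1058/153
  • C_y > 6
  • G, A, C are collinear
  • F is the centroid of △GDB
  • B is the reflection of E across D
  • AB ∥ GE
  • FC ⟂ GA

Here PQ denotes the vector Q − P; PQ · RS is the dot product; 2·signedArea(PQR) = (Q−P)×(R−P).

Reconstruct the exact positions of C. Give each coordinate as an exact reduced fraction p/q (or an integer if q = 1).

1. C_x = -191/51  [G, A, C are collinear ∩ FC ⟂ GA]
2. C_y = 113/17  [G, A, C are collinear ∩ FC ⟂ GA]
   → C = (-191/51, 113/17)

C = (-191/51, 113/17)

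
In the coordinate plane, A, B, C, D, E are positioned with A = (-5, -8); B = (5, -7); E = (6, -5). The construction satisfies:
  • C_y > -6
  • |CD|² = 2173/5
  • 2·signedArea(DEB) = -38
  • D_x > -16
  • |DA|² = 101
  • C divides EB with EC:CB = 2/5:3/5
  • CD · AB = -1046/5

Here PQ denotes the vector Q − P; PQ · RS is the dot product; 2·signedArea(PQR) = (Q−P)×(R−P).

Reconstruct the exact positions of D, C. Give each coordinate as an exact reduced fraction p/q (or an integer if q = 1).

1. C_x = 28/5  [C divides EB with EC:CB = 2/5:3/5]
2. C_y = -29/5  [C divides EB with EC:CB = 2/5:3/5]
   → C = (28/5, -29/5)
3. D_x = -15  [2·signedArea(DEB) = -38 ∩ CD · AB = -1046/5]
4. D_y = -9  [2·signedArea(DEB) = -38 ∩ CD · AB = -1046/5]
   → D = (-15, -9)

C = (28/5, -29/5)
D = (-15, -9)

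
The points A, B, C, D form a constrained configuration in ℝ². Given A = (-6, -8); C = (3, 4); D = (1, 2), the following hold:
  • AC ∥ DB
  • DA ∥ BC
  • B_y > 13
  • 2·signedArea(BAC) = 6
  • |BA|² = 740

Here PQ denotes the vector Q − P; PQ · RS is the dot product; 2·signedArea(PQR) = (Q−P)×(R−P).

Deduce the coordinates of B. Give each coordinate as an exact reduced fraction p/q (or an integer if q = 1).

1. B_x = 10  [DA ∥ BC ∩ AC ∥ DB]
2. B_y = 14  [DA ∥ BC ∩ AC ∥ DB]
   → B = (10, 14)

B = (10, 14)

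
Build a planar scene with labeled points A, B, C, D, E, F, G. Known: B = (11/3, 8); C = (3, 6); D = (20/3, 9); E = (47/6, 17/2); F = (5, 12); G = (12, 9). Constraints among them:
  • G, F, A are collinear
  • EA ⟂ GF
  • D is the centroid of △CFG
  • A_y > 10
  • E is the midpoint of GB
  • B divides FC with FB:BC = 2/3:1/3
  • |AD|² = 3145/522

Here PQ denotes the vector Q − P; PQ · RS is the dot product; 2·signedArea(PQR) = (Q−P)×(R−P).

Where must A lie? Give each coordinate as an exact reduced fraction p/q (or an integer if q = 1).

A = (1507/174, 605/58)

1. A_x = 1507/174  [G, F, A are collinear ∩ EA ⟂ GF]
2. A_y = 605/58  [G, F, A are collinear ∩ EA ⟂ GF]
   → A = (1507/174, 605/58)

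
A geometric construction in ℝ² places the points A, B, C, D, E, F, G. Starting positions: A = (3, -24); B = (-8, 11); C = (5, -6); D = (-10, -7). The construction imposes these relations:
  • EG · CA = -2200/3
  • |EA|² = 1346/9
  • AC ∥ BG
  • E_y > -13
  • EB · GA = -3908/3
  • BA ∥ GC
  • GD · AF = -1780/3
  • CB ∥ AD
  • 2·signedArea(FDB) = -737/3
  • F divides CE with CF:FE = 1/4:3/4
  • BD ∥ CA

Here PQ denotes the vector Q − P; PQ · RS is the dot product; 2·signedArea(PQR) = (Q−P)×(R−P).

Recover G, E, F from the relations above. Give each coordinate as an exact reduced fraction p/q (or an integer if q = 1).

E = (-2/3, -37/3)
F = (43/12, -91/12)
G = (-6, 29)

1. G_x = -6  [BA ∥ GC ∩ AC ∥ BG]
2. G_y = 29  [BA ∥ GC ∩ AC ∥ BG]
   → G = (-6, 29)
3. E_x = -2/3  [EB · GA = -3908/3 ∩ EG · CA = -2200/3]
4. E_y = -37/3  [EB · GA = -3908/3 ∩ EG · CA = -2200/3]
   → E = (-2/3, -37/3)
5. F_x = 43/12  [F divides CE with CF:FE = 1/4:3/4]
6. F_y = -91/12  [F divides CE with CF:FE = 1/4:3/4]
   → F = (43/12, -91/12)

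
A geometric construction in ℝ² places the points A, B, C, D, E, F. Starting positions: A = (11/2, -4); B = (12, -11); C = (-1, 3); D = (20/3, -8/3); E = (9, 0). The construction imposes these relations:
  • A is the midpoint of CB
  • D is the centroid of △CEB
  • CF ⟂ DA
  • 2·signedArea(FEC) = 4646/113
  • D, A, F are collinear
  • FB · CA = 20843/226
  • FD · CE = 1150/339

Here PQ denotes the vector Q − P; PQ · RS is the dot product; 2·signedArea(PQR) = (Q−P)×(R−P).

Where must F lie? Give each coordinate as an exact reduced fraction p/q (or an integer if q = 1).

F = (695/113, -368/113)

1. F_x = 695/113  [D, A, F are collinear ∩ CF ⟂ DA]
2. F_y = -368/113  [D, A, F are collinear ∩ CF ⟂ DA]
   → F = (695/113, -368/113)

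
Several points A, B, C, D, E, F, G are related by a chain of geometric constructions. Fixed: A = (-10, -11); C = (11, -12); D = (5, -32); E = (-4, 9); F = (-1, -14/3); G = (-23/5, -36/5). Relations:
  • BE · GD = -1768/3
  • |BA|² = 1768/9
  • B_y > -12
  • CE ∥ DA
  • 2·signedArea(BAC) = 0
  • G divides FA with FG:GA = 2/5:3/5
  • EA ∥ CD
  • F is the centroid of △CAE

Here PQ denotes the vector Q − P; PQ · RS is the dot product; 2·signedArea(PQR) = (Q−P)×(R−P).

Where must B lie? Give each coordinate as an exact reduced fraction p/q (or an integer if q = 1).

1. B_x = 4  [2·signedArea(BAC) = 0 ∩ BE · GD = -1768/3]
2. B_y = -35/3  [2·signedArea(BAC) = 0 ∩ BE · GD = -1768/3]
   → B = (4, -35/3)

B = (4, -35/3)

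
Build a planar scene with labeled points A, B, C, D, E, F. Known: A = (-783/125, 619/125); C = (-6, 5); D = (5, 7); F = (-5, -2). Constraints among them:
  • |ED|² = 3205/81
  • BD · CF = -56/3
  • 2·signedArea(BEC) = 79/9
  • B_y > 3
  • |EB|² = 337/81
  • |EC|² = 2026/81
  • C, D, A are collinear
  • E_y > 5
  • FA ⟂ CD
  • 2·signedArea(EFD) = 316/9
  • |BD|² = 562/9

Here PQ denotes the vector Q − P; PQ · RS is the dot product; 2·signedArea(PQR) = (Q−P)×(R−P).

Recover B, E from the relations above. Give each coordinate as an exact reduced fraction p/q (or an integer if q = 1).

1. E_x = -1  [line -9·x + 10·y + -541/9 = 0 ∩ |EC|² = 2026/81]
2. E_y = 46/9  [line -9·x + 10·y + -541/9 = 0 ∩ |EC|² = 2026/81]
   → E = (-1, 46/9)
3. B_x = -2  [BD · CF = -56/3 ∩ 2·signedArea(BEC) = 79/9]
4. B_y = 10/3  [BD · CF = -56/3 ∩ 2·signedArea(BEC) = 79/9]
   → B = (-2, 10/3)

B = (-2, 10/3)
E = (-1, 46/9)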